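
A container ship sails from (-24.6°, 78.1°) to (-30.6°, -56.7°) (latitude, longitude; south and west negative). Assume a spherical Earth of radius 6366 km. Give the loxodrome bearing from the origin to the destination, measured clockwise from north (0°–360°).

Δψ = ln[tan(π/4+φ₂/2)/tan(π/4+φ₁/2)] = -0.1183
Δλ = -2.3527 rad (taken the short way round)
course = atan2(Δλ, Δψ) = 267.12°

267.1°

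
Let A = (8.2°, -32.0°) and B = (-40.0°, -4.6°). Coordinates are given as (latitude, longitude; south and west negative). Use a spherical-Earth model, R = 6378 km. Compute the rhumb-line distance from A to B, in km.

6066 km

Δψ = ln[tan(π/4+φ₂/2)/tan(π/4+φ₁/2)] = -0.9065;  Δφ = -0.8412 rad,  Δλ = +0.4782 rad
q = Δφ/Δψ = 0.9280
d = R·√(Δφ² + q²Δλ²) = 6378·0.95113 = 6066 km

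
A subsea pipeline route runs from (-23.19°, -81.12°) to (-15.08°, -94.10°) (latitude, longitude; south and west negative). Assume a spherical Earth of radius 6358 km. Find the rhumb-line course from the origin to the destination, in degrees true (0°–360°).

Δψ = ln[tan(π/4+φ₂/2)/tan(π/4+φ₁/2)] = +0.1500
Δλ = -0.2265 rad (taken the short way round)
course = atan2(Δλ, Δψ) = 303.51°

303.5°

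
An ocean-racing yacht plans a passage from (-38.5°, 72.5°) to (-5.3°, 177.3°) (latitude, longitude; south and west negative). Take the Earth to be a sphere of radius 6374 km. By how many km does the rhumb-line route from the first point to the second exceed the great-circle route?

Great circle: cos σ = sin φ₁ sin φ₂ + cos φ₁ cos φ₂ cos Δλ,  σ = 1.7128 rad → d_gc = 10917.6 km
Rhumb line: Δψ = +0.6365, q = Δφ/Δψ = 0.9104, d_rh = R√(Δφ²+q²Δλ²) = 11238.5 km
Excess = 11238.5 − 10917.6 = 320.9 ≈ 321 km

321 km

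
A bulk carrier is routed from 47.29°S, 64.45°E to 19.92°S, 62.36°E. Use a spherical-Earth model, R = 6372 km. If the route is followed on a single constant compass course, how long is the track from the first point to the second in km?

3050 km

Rhumb course C = atan2(Δλ, Δψ) with Δψ = ln[tan(π/4+φ₂/2)/tan(π/4+φ₁/2)] = +0.5842, Δλ = -0.0365 → C = 356.43°
d = R·|Δφ| / |cos C| = 6372·0.47770 / 0.99806 = 3050 km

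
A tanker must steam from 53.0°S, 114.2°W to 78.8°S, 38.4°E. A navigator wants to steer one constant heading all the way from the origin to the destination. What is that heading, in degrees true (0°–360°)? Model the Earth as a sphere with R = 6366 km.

114.7°

Meridional parts: M(φ₁)=-1.0948, M(φ₂)=-2.3223 → ΔM = -1.2274;  Δλ = +2.6634 rad
tan C = Δλ / ΔM = -2.1699 → C = 114.74°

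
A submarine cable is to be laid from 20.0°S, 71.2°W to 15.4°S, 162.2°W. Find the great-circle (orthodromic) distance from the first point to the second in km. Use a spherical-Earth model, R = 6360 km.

Haversine: a = sin²(Δφ/2)+cos φ₁ cos φ₂ sin²(Δλ/2) = 0.46249;  σ = 2·atan2(√a,√(1−a))
σ = 85.698° → d = Rσ = 6360·1.49571 = 9513 km

9513 km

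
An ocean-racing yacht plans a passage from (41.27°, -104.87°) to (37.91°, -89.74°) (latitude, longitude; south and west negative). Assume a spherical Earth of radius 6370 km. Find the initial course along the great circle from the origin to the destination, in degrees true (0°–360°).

N = sin Δλ·cos φ₂ = +0.2059;  D = cos φ₁ sin φ₂ − sin φ₁ cos φ₂ cos Δλ = -0.0406
initial course = atan2(N, D) = 101.14°

101.1°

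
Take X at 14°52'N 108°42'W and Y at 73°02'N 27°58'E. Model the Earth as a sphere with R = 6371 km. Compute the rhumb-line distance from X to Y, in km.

11414 km

Δψ = ln[tan(π/4+φ₂/2)/tan(π/4+φ₁/2)] = +1.6403;  Δφ = +1.0152 rad,  Δλ = +2.3853 rad
q = Δφ/Δψ = 0.6189
d = R·√(Δφ² + q²Δλ²) = 6371·1.79162 = 11414 km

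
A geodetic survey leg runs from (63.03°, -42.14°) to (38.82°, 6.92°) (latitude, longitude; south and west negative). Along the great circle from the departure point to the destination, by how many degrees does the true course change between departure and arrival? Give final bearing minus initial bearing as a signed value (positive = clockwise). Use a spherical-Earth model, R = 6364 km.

At departure: θ₁ = atan2(sin Δλ cos φ₂, cos φ₁ sin φ₂ − sin φ₁ cos φ₂ cos Δλ) = 106.17°
At arrival: θ₂ = atan2(sin Δλ cos φ₁, −cos φ₂ sin φ₁ + sin φ₂ cos φ₁ cos Δλ) = 146.01°
Δθ = θ₂ − θ₁ = +39.8°

+39.8°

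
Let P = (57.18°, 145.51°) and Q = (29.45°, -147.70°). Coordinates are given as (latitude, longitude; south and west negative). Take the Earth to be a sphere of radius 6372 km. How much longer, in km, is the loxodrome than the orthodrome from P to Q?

177 km

Great circle: cos σ = sin φ₁ sin φ₂ + cos φ₁ cos φ₂ cos Δλ,  σ = 0.9283 rad → d_gc = 5915.2 km
Rhumb line: Δψ = -0.6842, q = Δφ/Δψ = 0.7074, d_rh = R√(Δφ²+q²Δλ²) = 6092.4 km
Excess = 6092.4 − 5915.2 = 177.2 ≈ 177 km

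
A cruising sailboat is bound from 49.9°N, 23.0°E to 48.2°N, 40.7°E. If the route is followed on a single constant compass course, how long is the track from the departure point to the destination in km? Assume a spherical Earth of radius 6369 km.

Rhumb course C = atan2(Δλ, Δψ) with Δψ = ln[tan(π/4+φ₂/2)/tan(π/4+φ₁/2)] = -0.0453, Δλ = +0.3089 → C = 98.34°
d = R·|Δφ| / |cos C| = 6369·0.02967 / 0.14501 = 1303 km

1303 km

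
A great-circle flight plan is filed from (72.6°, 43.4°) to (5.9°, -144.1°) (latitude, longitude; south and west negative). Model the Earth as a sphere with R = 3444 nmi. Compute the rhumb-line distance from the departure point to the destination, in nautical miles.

Rhumb course C = atan2(Δλ, Δψ) with Δψ = ln[tan(π/4+φ₂/2)/tan(π/4+φ₁/2)] = -1.7740, Δλ = +3.0107 → C = 120.51°
d = R·|Δφ| / |cos C| = 3444·1.16413 / 0.50766 = 7898 nmi

7898 nmi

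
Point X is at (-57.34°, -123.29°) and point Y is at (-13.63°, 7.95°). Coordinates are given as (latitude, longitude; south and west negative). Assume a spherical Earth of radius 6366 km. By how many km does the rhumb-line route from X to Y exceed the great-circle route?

Great circle: cos σ = sin φ₁ sin φ₂ + cos φ₁ cos φ₂ cos Δλ,  σ = 1.7187 rad → d_gc = 10941.1 km
Rhumb line: Δψ = +0.9875, q = Δφ/Δψ = 0.7726, d_rh = R√(Δφ²+q²Δλ²) = 12267.7 km
Excess = 12267.7 − 10941.1 = 1326.6 ≈ 1327 km

1327 km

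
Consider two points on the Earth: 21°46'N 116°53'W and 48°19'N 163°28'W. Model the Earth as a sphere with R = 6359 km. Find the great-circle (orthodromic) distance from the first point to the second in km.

Haversine: a = sin²(Δφ/2)+cos φ₁ cos φ₂ sin²(Δλ/2) = 0.14929;  σ = 2·atan2(√a,√(1−a))
σ = 45.459° → d = Rσ = 6359·0.79341 = 5045 km

5045 km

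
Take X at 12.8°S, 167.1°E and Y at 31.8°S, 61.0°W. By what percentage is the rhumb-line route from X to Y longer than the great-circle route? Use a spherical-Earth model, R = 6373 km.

5.9%

Great circle: σ = 2.0228 rad → d_gc = Rσ = 12891.1 km
Rhumb: Δφ = -0.3316, Δλ = +2.3021, Δψ = -0.3606, q = Δφ/Δψ = 0.9195 → d_rh = R√(Δφ²+q²Δλ²) = 13655.0 km
Excess = (13655.0 − 12891.1) / 12891.1 = 763.9 / 12891.1 = 5.93% ≈ 5.9%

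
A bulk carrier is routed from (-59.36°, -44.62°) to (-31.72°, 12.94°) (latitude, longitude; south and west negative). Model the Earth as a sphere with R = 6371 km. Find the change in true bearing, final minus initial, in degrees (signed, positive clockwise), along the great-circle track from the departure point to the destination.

At departure: θ₁ = atan2(sin Δλ cos φ₂, cos φ₁ sin φ₂ − sin φ₁ cos φ₂ cos Δλ) = 80.15°
At arrival: θ₂ = atan2(sin Δλ cos φ₁, −cos φ₂ sin φ₁ + sin φ₂ cos φ₁ cos Δλ) = 36.18°
Δθ = θ₂ − θ₁ = -44.0°

-44.0°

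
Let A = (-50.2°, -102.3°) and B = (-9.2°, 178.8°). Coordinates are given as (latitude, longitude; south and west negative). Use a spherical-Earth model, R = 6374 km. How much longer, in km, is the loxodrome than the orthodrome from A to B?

Great circle: cos σ = sin φ₁ sin φ₂ + cos φ₁ cos φ₂ cos Δλ,  σ = 1.3238 rad → d_gc = 8438.0 km
Rhumb line: Δψ = +0.8549, q = Δφ/Δψ = 0.8371, d_rh = R√(Δφ²+q²Δλ²) = 8648.0 km
Excess = 8648.0 − 8438.0 = 210.0 ≈ 210 km

210 km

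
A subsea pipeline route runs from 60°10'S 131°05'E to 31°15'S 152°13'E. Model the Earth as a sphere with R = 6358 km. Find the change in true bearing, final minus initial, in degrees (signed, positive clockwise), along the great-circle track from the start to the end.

-15.7°

At departure: θ₁ = atan2(sin Δλ cos φ₂, cos φ₁ sin φ₂ − sin φ₁ cos φ₂ cos Δλ) = 35.40°
At arrival: θ₂ = atan2(sin Δλ cos φ₁, −cos φ₂ sin φ₁ + sin φ₂ cos φ₁ cos Δλ) = 19.70°
Δθ = θ₂ − θ₁ = -15.7°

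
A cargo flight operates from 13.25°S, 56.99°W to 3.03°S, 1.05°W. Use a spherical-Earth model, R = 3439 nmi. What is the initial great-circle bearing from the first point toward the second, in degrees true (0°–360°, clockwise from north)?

84.7°

θ = atan2( sin Δλ·cos φ₂ ,  cos φ₁ sin φ₂ − sin φ₁ cos φ₂ cos Δλ )
  = atan2(+0.8273, +0.0767) = 84.70°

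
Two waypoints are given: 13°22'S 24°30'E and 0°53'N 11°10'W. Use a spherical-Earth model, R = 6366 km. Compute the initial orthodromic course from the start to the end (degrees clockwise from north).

θ = atan2( sin Δλ·cos φ₂ ,  cos φ₁ sin φ₂ − sin φ₁ cos φ₂ cos Δλ )
  = atan2(-0.5830, +0.2028) = 289.18°

289.2°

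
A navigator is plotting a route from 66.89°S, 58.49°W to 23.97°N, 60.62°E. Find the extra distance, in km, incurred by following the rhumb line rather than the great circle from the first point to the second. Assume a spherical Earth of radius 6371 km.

Great circle: cos σ = sin φ₁ sin φ₂ + cos φ₁ cos φ₂ cos Δλ,  σ = 2.1509 rad → d_gc = 13703.57 km
Rhumb line: Δψ = +2.0185, q = Δφ/Δψ = 0.7856, d_rh = R√(Δφ²+q²Δλ²) = 14503.09 km
Excess = 14503.09 − 13703.57 = 799.52 ≈ 800 km

800 km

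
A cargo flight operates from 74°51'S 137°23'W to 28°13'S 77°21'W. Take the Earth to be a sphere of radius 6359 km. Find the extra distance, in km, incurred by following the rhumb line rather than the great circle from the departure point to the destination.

Great circle: cos σ = sin φ₁ sin φ₂ + cos φ₁ cos φ₂ cos Δλ,  σ = 0.9626 rad → d_gc = 6121.1 km
Rhumb line: Δψ = +1.5038, q = Δφ/Δψ = 0.5412, d_rh = R√(Δφ²+q²Δλ²) = 6308.0 km
Excess = 6308.0 − 6121.1 = 186.9 ≈ 187 km

187 km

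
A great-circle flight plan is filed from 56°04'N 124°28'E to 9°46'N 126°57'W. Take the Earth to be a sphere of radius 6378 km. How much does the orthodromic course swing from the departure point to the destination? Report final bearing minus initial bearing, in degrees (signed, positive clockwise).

Initial bearing θ₁ = atan2(sin Δλ cos φ₂, cos φ₁ sin φ₂ − sin φ₁ cos φ₂ cos Δλ) = 69.18°
Final bearing θ₂ = (initial bearing from the destination back to the start) + 180° = 148.03°
Δθ = θ₂ − θ₁ = +78.9°

+78.9°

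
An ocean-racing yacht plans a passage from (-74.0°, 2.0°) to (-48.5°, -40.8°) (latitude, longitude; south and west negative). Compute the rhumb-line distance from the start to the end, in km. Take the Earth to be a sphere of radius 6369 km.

Rhumb course C = atan2(Δλ, Δψ) with Δψ = ln[tan(π/4+φ₂/2)/tan(π/4+φ₁/2)] = +0.9917, Δλ = -0.7470 → C = 323.01°
d = R·|Δφ| / |cos C| = 6369·0.44506 / 0.79875 = 3549 km

3549 km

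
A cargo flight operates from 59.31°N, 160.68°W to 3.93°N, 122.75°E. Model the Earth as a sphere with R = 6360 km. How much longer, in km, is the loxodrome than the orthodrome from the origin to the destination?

242 km

Great circle: cos σ = sin φ₁ sin φ₂ + cos φ₁ cos φ₂ cos Δλ,  σ = 1.3927 rad → d_gc = 8857.3 km
Rhumb line: Δψ = -1.2245, q = Δφ/Δψ = 0.7894, d_rh = R√(Δφ²+q²Δλ²) = 9099.7 km
Excess = 9099.7 − 8857.3 = 242.4 ≈ 242 km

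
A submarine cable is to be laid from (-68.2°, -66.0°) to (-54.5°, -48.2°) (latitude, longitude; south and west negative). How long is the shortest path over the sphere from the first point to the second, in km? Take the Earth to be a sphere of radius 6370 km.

1780 km

cos σ = sin φ₁ sin φ₂ + cos φ₁ cos φ₂ cos Δλ
      = sin(-68.20°)sin(-54.50°) + cos(-68.20°)cos(-54.50°)cos(17.80°) = 0.9612
σ = 16.007° → d = Rσ = 6370·0.27938 = 1780 km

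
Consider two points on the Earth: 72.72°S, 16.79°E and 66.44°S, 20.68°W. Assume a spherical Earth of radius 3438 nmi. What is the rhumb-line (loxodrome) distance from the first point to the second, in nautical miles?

865 nmi

Rhumb course C = atan2(Δλ, Δψ) with Δψ = ln[tan(π/4+φ₂/2)/tan(π/4+φ₁/2)] = +0.3166, Δλ = -0.6540 → C = 295.83°
d = R·|Δφ| / |cos C| = 3438·0.10961 / 0.43575 = 865 nmi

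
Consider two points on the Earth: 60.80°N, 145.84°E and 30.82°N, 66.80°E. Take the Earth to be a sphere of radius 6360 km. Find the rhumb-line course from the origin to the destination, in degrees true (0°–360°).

Δψ = ln[tan(π/4+φ₂/2)/tan(π/4+φ₁/2)] = -0.7793
Δλ = -1.3795 rad (taken the short way round)
course = atan2(Δλ, Δψ) = 240.54°

240.5°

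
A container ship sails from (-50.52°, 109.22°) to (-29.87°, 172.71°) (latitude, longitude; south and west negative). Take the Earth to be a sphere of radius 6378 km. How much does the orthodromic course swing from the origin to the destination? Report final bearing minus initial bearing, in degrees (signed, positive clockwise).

Initial bearing θ₁ = atan2(sin Δλ cos φ₂, cos φ₁ sin φ₂ − sin φ₁ cos φ₂ cos Δλ) = 91.32°
Final bearing θ₂ = (initial bearing from the destination back to the start) + 180° = 47.14°
Δθ = θ₂ − θ₁ = -44.2°

-44.2°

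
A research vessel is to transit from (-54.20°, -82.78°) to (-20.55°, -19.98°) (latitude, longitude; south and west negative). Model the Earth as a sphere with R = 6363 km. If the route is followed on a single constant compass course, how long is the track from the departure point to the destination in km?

6538 km

Δψ = ln[tan(π/4+φ₂/2)/tan(π/4+φ₁/2)] = +0.7635;  Δφ = +0.5873 rad,  Δλ = +1.0961 rad
q = Δφ/Δψ = 0.7692
d = R·√(Δφ² + q²Δλ²) = 6363·1.02749 = 6538 km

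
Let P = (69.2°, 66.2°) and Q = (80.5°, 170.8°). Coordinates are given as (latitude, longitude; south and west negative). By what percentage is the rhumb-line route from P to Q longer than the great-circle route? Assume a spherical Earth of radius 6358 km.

Great circle: σ = 0.4341 rad → d_gc = Rσ = 2760.3 km
Rhumb: Δφ = +0.1972, Δλ = +1.8256, Δψ = +0.7924, q = Δφ/Δψ = 0.2489 → d_rh = R√(Δφ²+q²Δλ²) = 3149.2 km
Excess = (3149.2 − 2760.3) / 2760.3 = 388.9 / 2760.3 = 14.09% ≈ 14.1%

14.1%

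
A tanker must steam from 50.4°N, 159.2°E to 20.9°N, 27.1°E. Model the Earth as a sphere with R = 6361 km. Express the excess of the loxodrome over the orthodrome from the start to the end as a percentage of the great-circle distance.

12.2%

Great circle: σ = 1.6955 rad → d_gc = Rσ = 10784.9 km
Rhumb: Δφ = -0.5149, Δλ = -2.3056, Δψ = -0.6484, q = Δφ/Δψ = 0.7940 → d_rh = R√(Δφ²+q²Δλ²) = 12096.6 km
Excess = (12096.6 − 10784.9) / 10784.9 = 1311.7 / 10784.9 = 12.16% ≈ 12.2%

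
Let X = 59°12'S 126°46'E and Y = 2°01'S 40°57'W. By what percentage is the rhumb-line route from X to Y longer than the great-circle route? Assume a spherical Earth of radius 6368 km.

23.0%

Great circle: σ = 2.0598 rad → d_gc = Rσ = 13117.1 km
Rhumb: Δφ = +0.9980, Δλ = -2.9272, Δψ = +1.2542, q = Δφ/Δψ = 0.7958 → d_rh = R√(Δφ²+q²Δλ²) = 16137.9 km
Excess = (16137.9 − 13117.1) / 13117.1 = 3020.8 / 13117.1 = 23.03% ≈ 23.0%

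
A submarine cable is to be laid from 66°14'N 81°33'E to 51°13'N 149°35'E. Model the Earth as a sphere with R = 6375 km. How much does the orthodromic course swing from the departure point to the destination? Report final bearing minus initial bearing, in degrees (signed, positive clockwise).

+60.4°

Initial bearing θ₁ = atan2(sin Δλ cos φ₂, cos φ₁ sin φ₂ − sin φ₁ cos φ₂ cos Δλ) = 80.26°
Final bearing θ₂ = (initial bearing from the destination back to the start) + 180° = 140.64°
Δθ = θ₂ − θ₁ = +60.4°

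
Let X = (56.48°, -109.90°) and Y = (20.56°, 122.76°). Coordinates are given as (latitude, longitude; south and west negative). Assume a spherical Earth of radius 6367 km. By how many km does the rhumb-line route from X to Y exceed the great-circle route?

1236 km

Great circle: cos σ = sin φ₁ sin φ₂ + cos φ₁ cos φ₂ cos Δλ,  σ = 1.5916 rad → d_gc = 10133.91 km
Rhumb line: Δψ = -0.8333, q = Δφ/Δψ = 0.7523, d_rh = R√(Δφ²+q²Δλ²) = 11369.44 km
Excess = 11369.44 − 10133.91 = 1235.53 ≈ 1236 km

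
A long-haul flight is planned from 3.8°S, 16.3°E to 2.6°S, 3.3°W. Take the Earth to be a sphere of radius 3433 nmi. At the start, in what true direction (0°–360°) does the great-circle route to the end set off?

272.9°

N = sin Δλ·cos φ₂ = -0.3351;  D = cos φ₁ sin φ₂ − sin φ₁ cos φ₂ cos Δλ = +0.0171
initial course = atan2(N, D) = 272.92°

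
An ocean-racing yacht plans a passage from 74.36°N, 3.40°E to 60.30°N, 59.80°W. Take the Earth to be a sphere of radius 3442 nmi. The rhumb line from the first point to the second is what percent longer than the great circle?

Great circle: σ = 0.4586 rad → d_gc = Rσ = 1578.3 nmi
Rhumb: Δφ = -0.2454, Δλ = -1.1030, Δψ = -0.6578, q = Δφ/Δψ = 0.3730 → d_rh = R√(Δφ²+q²Δλ²) = 1649.0 nmi
Excess = (1649.0 − 1578.3) / 1578.3 = 70.7 / 1578.3 = 4.48% ≈ 4.5%

4.5%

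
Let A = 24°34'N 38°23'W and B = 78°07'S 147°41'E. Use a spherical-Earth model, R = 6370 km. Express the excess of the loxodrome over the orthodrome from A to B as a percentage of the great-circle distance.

22.1%

Great circle: σ = 2.2057 rad → d_gc = Rσ = 14050.1 km
Rhumb: Δφ = -1.7922, Δλ = -3.0357, Δψ = -2.7052, q = Δφ/Δψ = 0.6625 → d_rh = R√(Δφ²+q²Δλ²) = 17159.4 km
Excess = (17159.4 − 14050.1) / 14050.1 = 3109.3 / 14050.1 = 22.13% ≈ 22.1%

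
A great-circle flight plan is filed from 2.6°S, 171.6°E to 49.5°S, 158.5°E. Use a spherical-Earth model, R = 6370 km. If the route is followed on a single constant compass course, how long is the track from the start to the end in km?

5363 km

Rhumb course C = atan2(Δλ, Δψ) with Δψ = ln[tan(π/4+φ₂/2)/tan(π/4+φ₁/2)] = -0.9518, Δλ = -0.2286 → C = 193.51°
d = R·|Δφ| / |cos C| = 6370·0.81856 / 0.97234 = 5363 km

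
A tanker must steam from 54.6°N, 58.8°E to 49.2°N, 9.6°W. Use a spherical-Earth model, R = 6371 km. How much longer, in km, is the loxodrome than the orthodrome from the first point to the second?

181 km

Great circle: cos σ = sin φ₁ sin φ₂ + cos φ₁ cos φ₂ cos Δλ,  σ = 0.7130 rad → d_gc = 4542.7 km
Rhumb line: Δψ = -0.1530, q = Δφ/Δψ = 0.6161, d_rh = R√(Δφ²+q²Δλ²) = 4723.9 km
Excess = 4723.9 − 4542.7 = 181.2 ≈ 181 km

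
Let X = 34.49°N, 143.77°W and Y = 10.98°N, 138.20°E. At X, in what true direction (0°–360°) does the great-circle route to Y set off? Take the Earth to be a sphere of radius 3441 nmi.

θ = atan2( sin Δλ·cos φ₂ ,  cos φ₁ sin φ₂ − sin φ₁ cos φ₂ cos Δλ )
  = atan2(-0.9603, +0.0417) = 272.49°

272.5°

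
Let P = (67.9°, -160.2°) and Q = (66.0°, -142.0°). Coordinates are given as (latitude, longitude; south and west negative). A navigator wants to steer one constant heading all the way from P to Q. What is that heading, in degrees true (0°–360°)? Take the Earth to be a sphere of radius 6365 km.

Δψ = ln[tan(π/4+φ₂/2)/tan(π/4+φ₁/2)] = -0.0847
Δλ = +0.3176 rad (taken the short way round)
course = atan2(Δλ, Δψ) = 104.94°

104.9°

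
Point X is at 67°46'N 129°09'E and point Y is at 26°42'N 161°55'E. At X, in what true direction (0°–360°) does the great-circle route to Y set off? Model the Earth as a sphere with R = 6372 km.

137.4°

θ = atan2( sin Δλ·cos φ₂ ,  cos φ₁ sin φ₂ − sin φ₁ cos φ₂ cos Δλ )
  = atan2(+0.4835, -0.5254) = 137.38°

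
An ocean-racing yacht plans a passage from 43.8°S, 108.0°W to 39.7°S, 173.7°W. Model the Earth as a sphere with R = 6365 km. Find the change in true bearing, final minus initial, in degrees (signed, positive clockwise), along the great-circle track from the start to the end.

+46.6°

At departure: θ₁ = atan2(sin Δλ cos φ₂, cos φ₁ sin φ₂ − sin φ₁ cos φ₂ cos Δλ) = 250.97°
At arrival: θ₂ = atan2(sin Δλ cos φ₁, −cos φ₂ sin φ₁ + sin φ₂ cos φ₁ cos Δλ) = 297.53°
Δθ = θ₂ − θ₁ = +46.6°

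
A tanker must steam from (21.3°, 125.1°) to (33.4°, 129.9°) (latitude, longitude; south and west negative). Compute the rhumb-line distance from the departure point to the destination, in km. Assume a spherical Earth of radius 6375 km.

Δψ = ln[tan(π/4+φ₂/2)/tan(π/4+φ₁/2)] = +0.2384;  Δφ = +0.2112 rad,  Δλ = +0.0838 rad
q = Δφ/Δψ = 0.8857
d = R·√(Δφ² + q²Δλ²) = 6375·0.22384 = 1427 km

1427 km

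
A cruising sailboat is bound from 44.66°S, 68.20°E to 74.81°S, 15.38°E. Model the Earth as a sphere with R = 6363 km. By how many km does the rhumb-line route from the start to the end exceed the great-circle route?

Great circle: cos σ = sin φ₁ sin φ₂ + cos φ₁ cos φ₂ cos Δλ,  σ = 0.6584 rad → d_gc = 4189.4 km
Rhumb line: Δψ = -1.1418, q = Δφ/Δψ = 0.4608, d_rh = R√(Δφ²+q²Δλ²) = 4303.4 km
Excess = 4303.4 − 4189.4 = 114.0 ≈ 114 km

114 km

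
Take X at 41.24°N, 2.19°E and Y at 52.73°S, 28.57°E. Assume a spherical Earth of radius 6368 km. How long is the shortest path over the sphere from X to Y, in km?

10747 km

cos σ = sin φ₁ sin φ₂ + cos φ₁ cos φ₂ cos Δλ
      = sin(41.24°)sin(-52.73°) + cos(41.24°)cos(-52.73°)cos(26.38°) = -0.1167
σ = 96.699° → d = Rσ = 6368·1.68771 = 10747 km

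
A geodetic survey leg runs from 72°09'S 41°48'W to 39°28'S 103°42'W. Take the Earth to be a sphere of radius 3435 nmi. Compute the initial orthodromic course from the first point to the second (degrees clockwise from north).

θ = atan2( sin Δλ·cos φ₂ ,  cos φ₁ sin φ₂ − sin φ₁ cos φ₂ cos Δλ )
  = atan2(-0.6810, +0.1513) = 282.52°

282.5°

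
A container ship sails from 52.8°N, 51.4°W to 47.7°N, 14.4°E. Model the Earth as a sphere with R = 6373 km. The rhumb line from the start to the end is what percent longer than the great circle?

3.5%

Great circle: σ = 0.7137 rad → d_gc = Rσ = 4548.5 km
Rhumb: Δφ = -0.0890, Δλ = +1.1484, Δψ = -0.1394, q = Δφ/Δψ = 0.6386 → d_rh = R√(Δφ²+q²Δλ²) = 4708.3 km
Excess = (4708.3 − 4548.5) / 4548.5 = 159.8 / 4548.5 = 3.51% ≈ 3.5%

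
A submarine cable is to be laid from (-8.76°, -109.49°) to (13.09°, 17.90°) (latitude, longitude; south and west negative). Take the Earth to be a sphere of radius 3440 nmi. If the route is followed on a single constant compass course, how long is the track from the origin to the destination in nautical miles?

7709 nmi

Δψ = ln[tan(π/4+φ₂/2)/tan(π/4+φ₁/2)] = +0.3840;  Δφ = +0.3814 rad,  Δλ = +2.2234 rad
q = Δφ/Δψ = 0.9932
d = R·√(Δφ² + q²Δλ²) = 3440·2.24093 = 7709 nmi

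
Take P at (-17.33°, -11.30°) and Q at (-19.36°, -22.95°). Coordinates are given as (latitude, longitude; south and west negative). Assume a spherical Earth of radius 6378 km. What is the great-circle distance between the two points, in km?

1251 km

cos σ = sin φ₁ sin φ₂ + cos φ₁ cos φ₂ cos Δλ
      = sin(-17.33°)sin(-19.36°) + cos(-17.33°)cos(-19.36°)cos(-11.65°) = 0.9808
σ = 11.240° → d = Rσ = 6378·0.19618 = 1251 km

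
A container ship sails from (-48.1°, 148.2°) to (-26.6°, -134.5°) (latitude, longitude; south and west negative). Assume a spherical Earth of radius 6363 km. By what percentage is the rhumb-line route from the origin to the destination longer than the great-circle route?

Great circle: σ = 1.0877 rad → d_gc = Rσ = 6920.8 km
Rhumb: Δφ = +0.3752, Δλ = +1.3491, Δψ = +0.4782, q = Δφ/Δψ = 0.7847 → d_rh = R√(Δφ²+q²Δλ²) = 7147.2 km
Excess = (7147.2 − 6920.8) / 6920.8 = 226.4 / 6920.8 = 3.27% ≈ 3.3%

3.3%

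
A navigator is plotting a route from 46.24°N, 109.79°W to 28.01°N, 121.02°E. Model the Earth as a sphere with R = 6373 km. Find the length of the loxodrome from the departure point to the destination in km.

11532 km

Rhumb course C = atan2(Δλ, Δψ) with Δψ = ln[tan(π/4+φ₂/2)/tan(π/4+φ₁/2)] = -0.4027, Δλ = -2.2548 → C = 259.87°
d = R·|Δφ| / |cos C| = 6373·0.31817 / 0.17583 = 11532 km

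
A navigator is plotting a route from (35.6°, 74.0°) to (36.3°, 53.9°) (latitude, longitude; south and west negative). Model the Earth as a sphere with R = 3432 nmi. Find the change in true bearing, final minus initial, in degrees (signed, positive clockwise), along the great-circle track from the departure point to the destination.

-11.9°

Initial bearing θ₁ = atan2(sin Δλ cos φ₂, cos φ₁ sin φ₂ − sin φ₁ cos φ₂ cos Δλ) = 278.38°
Final bearing θ₂ = (initial bearing from the destination back to the start) + 180° = 266.50°
Δθ = θ₂ − θ₁ = -11.9°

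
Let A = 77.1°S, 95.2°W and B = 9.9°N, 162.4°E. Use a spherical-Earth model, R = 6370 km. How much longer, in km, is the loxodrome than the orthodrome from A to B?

Great circle: cos σ = sin φ₁ sin φ₂ + cos φ₁ cos φ₂ cos Δλ,  σ = 1.7873 rad → d_gc = 11385.1 km
Rhumb line: Δψ = +2.3536, q = Δφ/Δψ = 0.6452, d_rh = R√(Δφ²+q²Δλ²) = 12145.1 km
Excess = 12145.1 − 11385.1 = 760.0 ≈ 760 km

760 km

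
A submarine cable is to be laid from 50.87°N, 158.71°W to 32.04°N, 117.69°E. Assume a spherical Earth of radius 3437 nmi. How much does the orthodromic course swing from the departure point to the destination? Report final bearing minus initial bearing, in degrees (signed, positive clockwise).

-61.9°

Initial bearing θ₁ = atan2(sin Δλ cos φ₂, cos φ₁ sin φ₂ − sin φ₁ cos φ₂ cos Δλ) = 287.25°
Final bearing θ₂ = (initial bearing from the destination back to the start) + 180° = 225.32°
Δθ = θ₂ − θ₁ = -61.9°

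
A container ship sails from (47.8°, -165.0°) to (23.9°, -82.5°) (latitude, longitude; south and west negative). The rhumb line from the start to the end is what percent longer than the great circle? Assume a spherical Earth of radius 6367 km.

3.6%

Great circle: σ = 1.1807 rad → d_gc = Rσ = 7517.4 km
Rhumb: Δφ = -0.4171, Δλ = +1.4399, Δψ = -0.5225, q = Δφ/Δψ = 0.7984 → d_rh = R√(Δφ²+q²Δλ²) = 7786.4 km
Excess = (7786.4 − 7517.4) / 7517.4 = 269.0 / 7517.4 = 3.58% ≈ 3.6%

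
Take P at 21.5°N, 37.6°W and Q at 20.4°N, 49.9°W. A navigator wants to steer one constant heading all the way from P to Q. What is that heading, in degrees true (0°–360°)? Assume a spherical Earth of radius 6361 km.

Δψ = ln[tan(π/4+φ₂/2)/tan(π/4+φ₁/2)] = -0.0206
Δλ = -0.2147 rad (taken the short way round)
course = atan2(Δλ, Δψ) = 264.53°

264.5°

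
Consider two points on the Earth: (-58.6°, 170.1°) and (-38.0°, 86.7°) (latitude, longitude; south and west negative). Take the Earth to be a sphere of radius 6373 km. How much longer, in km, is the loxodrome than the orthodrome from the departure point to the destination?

Great circle: cos σ = sin φ₁ sin φ₂ + cos φ₁ cos φ₂ cos Δλ,  σ = 0.9610 rad → d_gc = 6124.6 km
Rhumb line: Δψ = +0.5511, q = Δφ/Δψ = 0.6524, d_rh = R√(Δφ²+q²Δλ²) = 6471.3 km
Excess = 6471.3 − 6124.6 = 346.7 ≈ 347 km

347 km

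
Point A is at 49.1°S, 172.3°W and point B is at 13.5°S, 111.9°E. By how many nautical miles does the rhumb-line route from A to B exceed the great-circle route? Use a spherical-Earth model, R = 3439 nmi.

Great circle: cos σ = sin φ₁ sin φ₂ + cos φ₁ cos φ₂ cos Δλ,  σ = 1.2317 rad → d_gc = 4235.9 nmi
Rhumb line: Δψ = +0.7486, q = Δφ/Δψ = 0.8300, d_rh = R√(Δφ²+q²Δλ²) = 4338.7 nmi
Excess = 4338.7 − 4235.9 = 102.8 ≈ 103 nmi

103 nmi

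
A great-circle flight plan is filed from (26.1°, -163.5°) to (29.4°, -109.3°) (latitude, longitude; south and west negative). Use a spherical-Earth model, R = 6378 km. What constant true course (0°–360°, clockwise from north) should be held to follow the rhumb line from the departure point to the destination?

86.1°

Δψ = ln[tan(π/4+φ₂/2)/tan(π/4+φ₁/2)] = +0.0651
Δλ = +0.9460 rad (taken the short way round)
course = atan2(Δλ, Δψ) = 86.06°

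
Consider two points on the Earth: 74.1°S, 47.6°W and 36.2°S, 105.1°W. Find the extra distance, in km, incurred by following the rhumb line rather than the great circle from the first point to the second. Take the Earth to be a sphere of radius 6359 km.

155 km

Great circle: cos σ = sin φ₁ sin φ₂ + cos φ₁ cos φ₂ cos Δλ,  σ = 0.8137 rad → d_gc = 5174.5 km
Rhumb line: Δψ = +1.2900, q = Δφ/Δψ = 0.5128, d_rh = R√(Δφ²+q²Δλ²) = 5329.3 km
Excess = 5329.3 − 5174.5 = 154.8 ≈ 155 km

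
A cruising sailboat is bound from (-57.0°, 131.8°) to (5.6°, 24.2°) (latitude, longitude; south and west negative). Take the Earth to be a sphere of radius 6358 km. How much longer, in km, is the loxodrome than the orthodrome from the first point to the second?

Great circle: cos σ = sin φ₁ sin φ₂ + cos φ₁ cos φ₂ cos Δλ,  σ = 1.8191 rad → d_gc = 11565.7 km
Rhumb line: Δψ = +1.3146, q = Δφ/Δψ = 0.8311, d_rh = R√(Δφ²+q²Δλ²) = 12113.5 km
Excess = 12113.5 − 11565.7 = 547.8 ≈ 548 km

548 km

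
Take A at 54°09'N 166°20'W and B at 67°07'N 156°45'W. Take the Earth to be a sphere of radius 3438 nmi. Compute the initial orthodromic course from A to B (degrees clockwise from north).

15.8°

θ = atan2( sin Δλ·cos φ₂ ,  cos φ₁ sin φ₂ − sin φ₁ cos φ₂ cos Δλ )
  = atan2(+0.0647, +0.2288) = 15.80°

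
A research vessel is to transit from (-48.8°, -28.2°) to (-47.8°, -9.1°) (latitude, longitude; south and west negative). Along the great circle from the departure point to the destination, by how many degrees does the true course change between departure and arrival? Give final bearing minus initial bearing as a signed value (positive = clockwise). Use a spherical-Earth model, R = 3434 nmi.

-14.3°

At departure: θ₁ = atan2(sin Δλ cos φ₂, cos φ₁ sin φ₂ − sin φ₁ cos φ₂ cos Δλ) = 92.70°
At arrival: θ₂ = atan2(sin Δλ cos φ₁, −cos φ₂ sin φ₁ + sin φ₂ cos φ₁ cos Δλ) = 78.38°
Δθ = θ₂ − θ₁ = -14.3°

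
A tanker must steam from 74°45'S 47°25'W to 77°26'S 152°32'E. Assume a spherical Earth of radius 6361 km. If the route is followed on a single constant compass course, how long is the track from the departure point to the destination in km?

Δψ = ln[tan(π/4+φ₂/2)/tan(π/4+φ₁/2)] = -0.1954;  Δφ = -0.0468 rad,  Δλ = -2.7934 rad
q = Δφ/Δψ = 0.2396
d = R·√(Δφ² + q²Δλ²) = 6361·0.67102 = 4268 km

4268 km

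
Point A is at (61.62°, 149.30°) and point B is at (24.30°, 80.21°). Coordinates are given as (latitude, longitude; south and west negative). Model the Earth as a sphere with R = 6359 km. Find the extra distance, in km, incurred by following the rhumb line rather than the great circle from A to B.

Great circle: cos σ = sin φ₁ sin φ₂ + cos φ₁ cos φ₂ cos Δλ,  σ = 1.0278 rad → d_gc = 6536.0 km
Rhumb line: Δψ = -0.9375, q = Δφ/Δψ = 0.6948, d_rh = R√(Δφ²+q²Δλ²) = 6748.2 km
Excess = 6748.2 − 6536.0 = 212.2 ≈ 212 km

212 km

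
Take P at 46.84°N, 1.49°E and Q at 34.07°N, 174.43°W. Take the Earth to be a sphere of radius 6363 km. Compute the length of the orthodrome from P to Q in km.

cos σ = sin φ₁ sin φ₂ + cos φ₁ cos φ₂ cos Δλ
      = sin(46.84°)sin(34.07°) + cos(46.84°)cos(34.07°)cos(-175.92°) = -0.1565
σ = 99.007° → d = Rσ = 6363·1.72799 = 10995 km

10995 km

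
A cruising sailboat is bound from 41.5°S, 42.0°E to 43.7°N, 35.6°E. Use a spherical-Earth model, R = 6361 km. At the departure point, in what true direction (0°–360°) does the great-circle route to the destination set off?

355.4°

N = sin Δλ·cos φ₂ = -0.0806;  D = cos φ₁ sin φ₂ − sin φ₁ cos φ₂ cos Δλ = +0.9935
initial course = atan2(N, D) = 355.36°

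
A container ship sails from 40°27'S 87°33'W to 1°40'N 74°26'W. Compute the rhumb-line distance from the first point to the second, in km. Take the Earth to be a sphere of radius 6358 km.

Δψ = ln[tan(π/4+φ₂/2)/tan(π/4+φ₁/2)] = +0.8023;  Δφ = +0.7351 rad,  Δλ = +0.2289 rad
q = Δφ/Δψ = 0.9162
d = R·√(Δφ² + q²Δλ²) = 6358·0.76441 = 4860 km

4860 km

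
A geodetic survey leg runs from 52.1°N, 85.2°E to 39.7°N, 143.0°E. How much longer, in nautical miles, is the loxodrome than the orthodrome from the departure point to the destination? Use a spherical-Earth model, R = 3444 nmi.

58 nmi

Great circle: cos σ = sin φ₁ sin φ₂ + cos φ₁ cos φ₂ cos Δλ,  σ = 0.7138 rad → d_gc = 2458.2 nmi
Rhumb line: Δψ = -0.3129, q = Δφ/Δψ = 0.6916, d_rh = R√(Δφ²+q²Δλ²) = 2515.9 nmi
Excess = 2515.9 − 2458.2 = 57.7 ≈ 58 nmi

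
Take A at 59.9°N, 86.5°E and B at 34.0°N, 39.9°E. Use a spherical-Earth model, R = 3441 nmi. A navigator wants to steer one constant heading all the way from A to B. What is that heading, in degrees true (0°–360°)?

230.0°

Δψ = ln[tan(π/4+φ₂/2)/tan(π/4+φ₁/2)] = -0.6818
Δλ = -0.8133 rad (taken the short way round)
course = atan2(Δλ, Δψ) = 230.03°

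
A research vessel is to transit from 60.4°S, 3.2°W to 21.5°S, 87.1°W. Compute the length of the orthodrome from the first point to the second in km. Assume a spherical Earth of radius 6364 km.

Haversine: a = sin²(Δφ/2)+cos φ₁ cos φ₂ sin²(Δλ/2) = 0.31625;  σ = 2·atan2(√a,√(1−a))
σ = 68.438° → d = Rσ = 6364·1.19447 = 7602 km

7602 km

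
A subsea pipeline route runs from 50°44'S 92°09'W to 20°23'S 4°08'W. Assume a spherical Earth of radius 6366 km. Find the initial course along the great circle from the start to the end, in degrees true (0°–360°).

101.8°

N = sin Δλ·cos φ₂ = +0.9368;  D = cos φ₁ sin φ₂ − sin φ₁ cos φ₂ cos Δλ = -0.1953
initial course = atan2(N, D) = 101.78°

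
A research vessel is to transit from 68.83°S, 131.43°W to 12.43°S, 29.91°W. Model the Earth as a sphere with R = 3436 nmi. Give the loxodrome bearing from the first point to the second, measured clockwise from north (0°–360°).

Δψ = ln[tan(π/4+φ₂/2)/tan(π/4+φ₁/2)] = +1.4587
Δλ = +1.7719 rad (taken the short way round)
course = atan2(Δλ, Δψ) = 50.54°

50.5°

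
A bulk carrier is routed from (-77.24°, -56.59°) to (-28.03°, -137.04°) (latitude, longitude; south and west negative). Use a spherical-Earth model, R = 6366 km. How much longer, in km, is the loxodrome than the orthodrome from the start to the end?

Great circle: cos σ = sin φ₁ sin φ₂ + cos φ₁ cos φ₂ cos Δλ,  σ = 1.0579 rad → d_gc = 6734.8 km
Rhumb line: Δψ = +1.6809, q = Δφ/Δψ = 0.5110, d_rh = R√(Δφ²+q²Δλ²) = 7124.2 km
Excess = 7124.2 − 6734.8 = 389.4 ≈ 389 km

389 km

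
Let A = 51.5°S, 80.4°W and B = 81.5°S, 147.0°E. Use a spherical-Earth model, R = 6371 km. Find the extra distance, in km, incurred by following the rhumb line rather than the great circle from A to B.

1040 km

Great circle: cos σ = sin φ₁ sin φ₂ + cos φ₁ cos φ₂ cos Δλ,  σ = 0.7788 rad → d_gc = 4962.0 km
Rhumb line: Δψ = -1.5474, q = Δφ/Δψ = 0.3384, d_rh = R√(Δφ²+q²Δλ²) = 6001.6 km
Excess = 6001.6 − 4962.0 = 1039.6 ≈ 1040 km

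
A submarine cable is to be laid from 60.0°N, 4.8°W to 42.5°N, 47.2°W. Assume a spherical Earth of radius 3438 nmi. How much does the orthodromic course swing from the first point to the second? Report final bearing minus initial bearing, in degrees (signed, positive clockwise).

-34.0°

At departure: θ₁ = atan2(sin Δλ cos φ₂, cos φ₁ sin φ₂ − sin φ₁ cos φ₂ cos Δλ) = 254.95°
At arrival: θ₂ = atan2(sin Δλ cos φ₁, −cos φ₂ sin φ₁ + sin φ₂ cos φ₁ cos Δλ) = 220.91°
Δθ = θ₂ − θ₁ = -34.0°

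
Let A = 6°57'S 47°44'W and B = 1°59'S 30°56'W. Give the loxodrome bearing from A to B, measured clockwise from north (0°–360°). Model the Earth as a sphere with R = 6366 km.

73.5°

Meridional parts: M(φ₁)=-0.1216, M(φ₂)=-0.0346 → ΔM = +0.0870;  Δλ = +0.2932 rad
tan C = Δλ / ΔM = +3.3712 → C = 73.48°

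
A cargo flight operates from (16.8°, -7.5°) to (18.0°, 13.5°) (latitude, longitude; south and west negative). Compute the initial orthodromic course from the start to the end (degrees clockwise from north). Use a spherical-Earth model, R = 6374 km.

83.4°

N = sin Δλ·cos φ₂ = +0.3408;  D = cos φ₁ sin φ₂ − sin φ₁ cos φ₂ cos Δλ = +0.0392
initial course = atan2(N, D) = 83.44°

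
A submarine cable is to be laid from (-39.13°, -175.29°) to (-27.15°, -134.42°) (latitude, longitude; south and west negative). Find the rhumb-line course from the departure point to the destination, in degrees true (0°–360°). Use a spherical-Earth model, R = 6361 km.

Δψ = ln[tan(π/4+φ₂/2)/tan(π/4+φ₁/2)] = +0.2506
Δλ = +0.7133 rad (taken the short way round)
course = atan2(Δλ, Δψ) = 70.65°

70.6°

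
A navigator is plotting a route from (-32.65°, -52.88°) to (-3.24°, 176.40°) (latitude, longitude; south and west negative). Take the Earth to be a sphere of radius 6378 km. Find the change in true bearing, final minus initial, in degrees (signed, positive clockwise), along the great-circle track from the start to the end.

Initial bearing θ₁ = atan2(sin Δλ cos φ₂, cos φ₁ sin φ₂ − sin φ₁ cos φ₂ cos Δλ) = 242.20°
Final bearing θ₂ = (initial bearing from the destination back to the start) + 180° = 311.76°
Δθ = θ₂ − θ₁ = +69.6°

+69.6°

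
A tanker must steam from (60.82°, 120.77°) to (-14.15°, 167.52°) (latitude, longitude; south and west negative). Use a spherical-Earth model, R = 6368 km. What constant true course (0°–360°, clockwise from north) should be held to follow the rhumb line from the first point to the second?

152.9°

Δψ = ln[tan(π/4+φ₂/2)/tan(π/4+φ₁/2)] = -1.5955
Δλ = +0.8159 rad (taken the short way round)
course = atan2(Δλ, Δψ) = 152.91°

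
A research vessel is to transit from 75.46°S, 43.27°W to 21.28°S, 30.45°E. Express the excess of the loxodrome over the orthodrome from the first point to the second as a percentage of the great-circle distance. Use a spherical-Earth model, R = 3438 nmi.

4.4%

Great circle: σ = 1.1408 rad → d_gc = Rσ = 3922.0 nmi
Rhumb: Δφ = +0.9456, Δλ = +1.2867, Δψ = +1.6788, q = Δφ/Δψ = 0.5633 → d_rh = R√(Δφ²+q²Δλ²) = 4096.0 nmi
Excess = (4096.0 − 3922.0) / 3922.0 = 174.0 / 3922.0 = 4.44% ≈ 4.4%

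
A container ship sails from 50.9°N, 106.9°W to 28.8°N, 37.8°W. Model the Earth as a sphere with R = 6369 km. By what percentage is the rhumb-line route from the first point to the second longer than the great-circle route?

Great circle: σ = 0.9630 rad → d_gc = Rσ = 6133.7 km
Rhumb: Δφ = -0.3857, Δλ = +1.2060, Δψ = -0.5101, q = Δφ/Δψ = 0.7562 → d_rh = R√(Δφ²+q²Δλ²) = 6306.5 km
Excess = (6306.5 − 6133.7) / 6133.7 = 172.8 / 6133.7 = 2.82% ≈ 2.8%

2.8%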